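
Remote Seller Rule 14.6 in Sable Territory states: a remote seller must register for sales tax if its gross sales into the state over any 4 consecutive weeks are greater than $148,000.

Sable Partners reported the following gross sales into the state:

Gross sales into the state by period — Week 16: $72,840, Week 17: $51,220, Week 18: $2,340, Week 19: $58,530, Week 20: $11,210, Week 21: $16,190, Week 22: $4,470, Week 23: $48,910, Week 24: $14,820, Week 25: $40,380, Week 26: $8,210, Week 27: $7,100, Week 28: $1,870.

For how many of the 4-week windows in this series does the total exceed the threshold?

Week 16–Week 19: $72,840 + $51,220 + $2,340 + $58,530 = $184,930 (over)
Week 17–Week 20: $51,220 + $2,340 + $58,530 + $11,210 = $123,300 (under)
Week 18–Week 21: $2,340 + $58,530 + $11,210 + $16,190 = $88,270 (under)
Week 19–Week 22: $58,530 + $11,210 + $16,190 + $4,470 = $90,400 (under)
Week 20–Week 23: $11,210 + $16,190 + $4,470 + $48,910 = $80,780 (under)
Week 21–Week 24: $16,190 + $4,470 + $48,910 + $14,820 = $84,390 (under)
Week 22–Week 25: $4,470 + $48,910 + $14,820 + $40,380 = $108,580 (under)
Week 23–Week 26: $48,910 + $14,820 + $40,380 + $8,210 = $112,320 (under)
Week 24–Week 27: $14,820 + $40,380 + $8,210 + $7,100 = $70,510 (under)
Week 25–Week 28: $40,380 + $8,210 + $7,100 + $1,870 = $57,560 (under)
1 window exceeds the threshold.

1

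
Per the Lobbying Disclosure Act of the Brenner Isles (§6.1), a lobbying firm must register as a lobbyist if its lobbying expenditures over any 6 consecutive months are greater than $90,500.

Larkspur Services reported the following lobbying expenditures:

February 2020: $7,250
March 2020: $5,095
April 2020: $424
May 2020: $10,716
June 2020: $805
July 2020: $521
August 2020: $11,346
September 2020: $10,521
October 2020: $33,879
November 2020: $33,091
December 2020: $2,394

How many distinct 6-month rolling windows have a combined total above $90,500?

February 2020–July 2020: $7,250 + $5,095 + $424 + $10,716 + $805 + $521 = $24,811 (under)
March 2020–August 2020: $5,095 + $424 + $10,716 + $805 + $521 + $11,346 = $28,907 (under)
April 2020–September 2020: $424 + $10,716 + $805 + $521 + $11,346 + $10,521 = $34,333 (under)
May 2020–October 2020: $10,716 + $805 + $521 + $11,346 + $10,521 + $33,879 = $67,788 (under)
June 2020–November 2020: $805 + $521 + $11,346 + $10,521 + $33,879 + $33,091 = $90,163 (under)
July 2020–December 2020: $521 + $11,346 + $10,521 + $33,879 + $33,091 + $2,394 = $91,752 (over)
1 window exceeds the threshold.

1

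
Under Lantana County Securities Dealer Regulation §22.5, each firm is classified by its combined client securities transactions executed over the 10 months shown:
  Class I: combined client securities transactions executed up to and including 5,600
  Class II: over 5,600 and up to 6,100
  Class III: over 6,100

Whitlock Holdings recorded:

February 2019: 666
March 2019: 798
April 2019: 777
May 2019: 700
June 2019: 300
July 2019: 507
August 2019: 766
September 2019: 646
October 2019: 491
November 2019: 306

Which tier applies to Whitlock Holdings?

Combined client securities transactions executed: 666 + 798 + 777 + 700 + 300 + 507 + 766 + 646 + 491 + 306 = 5,957.
5,600 < 5,957 ≤ 6,100, so Class II applies.

Class II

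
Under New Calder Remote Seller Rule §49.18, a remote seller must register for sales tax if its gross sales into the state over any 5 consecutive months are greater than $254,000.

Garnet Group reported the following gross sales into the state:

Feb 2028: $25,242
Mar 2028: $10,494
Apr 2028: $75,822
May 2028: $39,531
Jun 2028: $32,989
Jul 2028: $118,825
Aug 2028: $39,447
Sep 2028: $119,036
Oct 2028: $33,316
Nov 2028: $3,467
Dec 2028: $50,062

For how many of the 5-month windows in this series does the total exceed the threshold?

5

Feb 2028–Jun 2028: $25,242 + $10,494 + $75,822 + $39,531 + $32,989 = $184,078 (under)
Mar 2028–Jul 2028: $10,494 + $75,822 + $39,531 + $32,989 + $118,825 = $277,661 (over)
Apr 2028–Aug 2028: $75,822 + $39,531 + $32,989 + $118,825 + $39,447 = $306,614 (over)
May 2028–Sep 2028: $39,531 + $32,989 + $118,825 + $39,447 + $119,036 = $349,828 (over)
Jun 2028–Oct 2028: $32,989 + $118,825 + $39,447 + $119,036 + $33,316 = $343,613 (over)
Jul 2028–Nov 2028: $118,825 + $39,447 + $119,036 + $33,316 + $3,467 = $314,091 (over)
Aug 2028–Dec 2028: $39,447 + $119,036 + $33,316 + $3,467 + $50,062 = $245,328 (under)
5 windows exceed the threshold.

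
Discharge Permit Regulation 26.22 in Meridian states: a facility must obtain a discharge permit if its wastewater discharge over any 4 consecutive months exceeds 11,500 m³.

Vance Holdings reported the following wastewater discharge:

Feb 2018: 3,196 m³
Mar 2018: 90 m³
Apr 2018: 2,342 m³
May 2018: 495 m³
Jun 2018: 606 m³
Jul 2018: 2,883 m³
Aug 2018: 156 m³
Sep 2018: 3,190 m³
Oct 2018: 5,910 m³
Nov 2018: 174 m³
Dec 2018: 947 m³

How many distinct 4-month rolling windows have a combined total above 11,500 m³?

Feb 2018–May 2018: 3,196 m³ + 90 m³ + 2,342 m³ + 495 m³ = 6,123 m³ (under)
Mar 2018–Jun 2018: 90 m³ + 2,342 m³ + 495 m³ + 606 m³ = 3,533 m³ (under)
Apr 2018–Jul 2018: 2,342 m³ + 495 m³ + 606 m³ + 2,883 m³ = 6,326 m³ (under)
May 2018–Aug 2018: 495 m³ + 606 m³ + 2,883 m³ + 156 m³ = 4,140 m³ (under)
Jun 2018–Sep 2018: 606 m³ + 2,883 m³ + 156 m³ + 3,190 m³ = 6,835 m³ (under)
Jul 2018–Oct 2018: 2,883 m³ + 156 m³ + 3,190 m³ + 5,910 m³ = 12,139 m³ (over)
Aug 2018–Nov 2018: 156 m³ + 3,190 m³ + 5,910 m³ + 174 m³ = 9,430 m³ (under)
Sep 2018–Dec 2018: 3,190 m³ + 5,910 m³ + 174 m³ + 947 m³ = 10,221 m³ (under)
1 window exceeds the threshold.

1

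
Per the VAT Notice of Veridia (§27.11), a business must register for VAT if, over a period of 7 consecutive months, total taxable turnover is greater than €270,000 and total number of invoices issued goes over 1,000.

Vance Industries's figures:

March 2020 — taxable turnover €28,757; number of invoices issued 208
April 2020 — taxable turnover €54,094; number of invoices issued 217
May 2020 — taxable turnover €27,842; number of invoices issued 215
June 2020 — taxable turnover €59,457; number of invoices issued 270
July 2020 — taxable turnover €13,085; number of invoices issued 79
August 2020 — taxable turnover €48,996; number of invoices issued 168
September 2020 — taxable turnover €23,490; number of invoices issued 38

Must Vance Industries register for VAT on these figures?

No

Total taxable turnover: €28,757 + €54,094 + €27,842 + €59,457 + €13,085 + €48,996 + €23,490 = €255,721 (≤ €270,000).
Total number of invoices issued: 208 + 217 + 215 + 270 + 79 + 168 + 38 = 1,195 (> 1,000).
The test is 'and': the rule requires both, and at least one is not exceeded.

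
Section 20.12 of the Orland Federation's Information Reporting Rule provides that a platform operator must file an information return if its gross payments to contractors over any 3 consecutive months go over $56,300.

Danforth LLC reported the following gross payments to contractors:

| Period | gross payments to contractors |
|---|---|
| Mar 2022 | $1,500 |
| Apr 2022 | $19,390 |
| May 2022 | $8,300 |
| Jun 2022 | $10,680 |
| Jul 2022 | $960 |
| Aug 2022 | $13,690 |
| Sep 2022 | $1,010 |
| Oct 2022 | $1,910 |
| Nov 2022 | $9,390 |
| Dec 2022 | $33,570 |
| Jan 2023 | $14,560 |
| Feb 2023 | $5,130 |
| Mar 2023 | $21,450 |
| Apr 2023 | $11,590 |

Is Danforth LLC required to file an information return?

Yes

Mar 2022–May 2022: $1,500 + $19,390 + $8,300 = $29,190 (under)
Apr 2022–Jun 2022: $19,390 + $8,300 + $10,680 = $38,370 (under)
May 2022–Jul 2022: $8,300 + $10,680 + $960 = $19,940 (under)
Jun 2022–Aug 2022: $10,680 + $960 + $13,690 = $25,330 (under)
Jul 2022–Sep 2022: $960 + $13,690 + $1,010 = $15,660 (under)
Aug 2022–Oct 2022: $13,690 + $1,010 + $1,910 = $16,610 (under)
Sep 2022–Nov 2022: $1,010 + $1,910 + $9,390 = $12,310 (under)
Oct 2022–Dec 2022: $1,910 + $9,390 + $33,570 = $44,870 (under)
Nov 2022–Jan 2023: $9,390 + $33,570 + $14,560 = $57,520 (over)
Dec 2022–Feb 2023: $33,570 + $14,560 + $5,130 = $53,260 (under)
Jan 2023–Mar 2023: $14,560 + $5,130 + $21,450 = $41,140 (under)
Feb 2023–Apr 2023: $5,130 + $21,450 + $11,590 = $38,170 (under)
At least one window exceeds $56,300.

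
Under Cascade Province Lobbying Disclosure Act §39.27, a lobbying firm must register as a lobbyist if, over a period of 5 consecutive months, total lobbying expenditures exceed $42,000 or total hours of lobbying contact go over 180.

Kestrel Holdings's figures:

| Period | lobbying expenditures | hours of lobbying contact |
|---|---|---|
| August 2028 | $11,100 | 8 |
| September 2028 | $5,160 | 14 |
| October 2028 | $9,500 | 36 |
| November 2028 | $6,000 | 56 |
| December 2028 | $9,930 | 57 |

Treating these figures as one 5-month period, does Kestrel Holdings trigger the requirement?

Total lobbying expenditures: $11,100 + $5,160 + $9,500 + $6,000 + $9,930 = $41,690 (≤ $42,000).
Total hours of lobbying contact: 8 + 14 + 36 + 56 + 57 = 171 (≤ 180).
The test is 'or': neither threshold is exceeded.

No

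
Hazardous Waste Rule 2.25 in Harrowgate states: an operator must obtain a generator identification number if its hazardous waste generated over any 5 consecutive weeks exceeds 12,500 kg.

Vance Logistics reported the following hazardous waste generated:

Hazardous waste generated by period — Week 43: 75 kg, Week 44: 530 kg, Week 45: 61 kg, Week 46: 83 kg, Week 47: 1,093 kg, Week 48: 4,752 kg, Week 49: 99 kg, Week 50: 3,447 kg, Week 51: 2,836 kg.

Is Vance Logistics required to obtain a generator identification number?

Week 43–Week 47: 75 kg + 530 kg + 61 kg + 83 kg + 1,093 kg = 1,842 kg (under)
Week 44–Week 48: 530 kg + 61 kg + 83 kg + 1,093 kg + 4,752 kg = 6,519 kg (under)
Week 45–Week 49: 61 kg + 83 kg + 1,093 kg + 4,752 kg + 99 kg = 6,088 kg (under)
Week 46–Week 50: 83 kg + 1,093 kg + 4,752 kg + 99 kg + 3,447 kg = 9,474 kg (under)
Week 47–Week 51: 1,093 kg + 4,752 kg + 99 kg + 3,447 kg + 2,836 kg = 12,227 kg (under)
No window exceeds 12,500 kg.

No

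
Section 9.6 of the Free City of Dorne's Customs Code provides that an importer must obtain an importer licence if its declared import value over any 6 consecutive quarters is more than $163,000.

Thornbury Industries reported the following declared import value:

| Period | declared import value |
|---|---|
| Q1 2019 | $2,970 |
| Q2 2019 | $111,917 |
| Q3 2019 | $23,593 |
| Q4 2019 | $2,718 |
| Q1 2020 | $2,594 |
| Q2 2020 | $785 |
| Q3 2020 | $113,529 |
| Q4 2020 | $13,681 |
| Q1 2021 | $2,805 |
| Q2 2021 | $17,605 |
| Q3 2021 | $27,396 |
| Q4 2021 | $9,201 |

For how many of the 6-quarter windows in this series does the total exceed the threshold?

3

Q1 2019–Q2 2020: $2,970 + $111,917 + $23,593 + $2,718 + $2,594 + $785 = $144,577 (under)
Q2 2019–Q3 2020: $111,917 + $23,593 + $2,718 + $2,594 + $785 + $113,529 = $255,136 (over)
Q3 2019–Q4 2020: $23,593 + $2,718 + $2,594 + $785 + $113,529 + $13,681 = $156,900 (under)
Q4 2019–Q1 2021: $2,718 + $2,594 + $785 + $113,529 + $13,681 + $2,805 = $136,112 (under)
Q1 2020–Q2 2021: $2,594 + $785 + $113,529 + $13,681 + $2,805 + $17,605 = $150,999 (under)
Q2 2020–Q3 2021: $785 + $113,529 + $13,681 + $2,805 + $17,605 + $27,396 = $175,801 (over)
Q3 2020–Q4 2021: $113,529 + $13,681 + $2,805 + $17,605 + $27,396 + $9,201 = $184,217 (over)
3 windows exceed the threshold.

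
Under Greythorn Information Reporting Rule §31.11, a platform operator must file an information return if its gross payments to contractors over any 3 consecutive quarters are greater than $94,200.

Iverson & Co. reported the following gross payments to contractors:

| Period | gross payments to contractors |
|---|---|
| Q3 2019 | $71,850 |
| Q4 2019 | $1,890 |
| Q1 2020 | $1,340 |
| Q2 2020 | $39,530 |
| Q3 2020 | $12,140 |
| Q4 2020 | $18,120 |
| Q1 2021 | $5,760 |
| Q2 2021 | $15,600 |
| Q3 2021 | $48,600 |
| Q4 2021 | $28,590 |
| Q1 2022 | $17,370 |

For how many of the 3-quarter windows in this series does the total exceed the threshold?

Q3 2019–Q1 2020: $71,850 + $1,890 + $1,340 = $75,080 (under)
Q4 2019–Q2 2020: $1,890 + $1,340 + $39,530 = $42,760 (under)
Q1 2020–Q3 2020: $1,340 + $39,530 + $12,140 = $53,010 (under)
Q2 2020–Q4 2020: $39,530 + $12,140 + $18,120 = $69,790 (under)
Q3 2020–Q1 2021: $12,140 + $18,120 + $5,760 = $36,020 (under)
Q4 2020–Q2 2021: $18,120 + $5,760 + $15,600 = $39,480 (under)
Q1 2021–Q3 2021: $5,760 + $15,600 + $48,600 = $69,960 (under)
Q2 2021–Q4 2021: $15,600 + $48,600 + $28,590 = $92,790 (under)
Q3 2021–Q1 2022: $48,600 + $28,590 + $17,370 = $94,560 (over)
1 window exceeds the threshold.

1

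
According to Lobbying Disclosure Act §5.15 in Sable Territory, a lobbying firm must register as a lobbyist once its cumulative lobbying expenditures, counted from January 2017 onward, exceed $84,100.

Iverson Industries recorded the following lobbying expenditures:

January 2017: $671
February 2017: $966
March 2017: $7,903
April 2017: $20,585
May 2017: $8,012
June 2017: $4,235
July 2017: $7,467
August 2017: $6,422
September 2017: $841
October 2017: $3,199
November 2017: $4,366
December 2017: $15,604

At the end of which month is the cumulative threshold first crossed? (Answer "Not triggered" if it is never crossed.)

Not triggered

Through January 2017: $671
Through February 2017: $1,637
Through March 2017: $9,540
Through April 2017: $30,125
Through May 2017: $38,137
Through June 2017: $42,372
Through July 2017: $49,839
Through August 2017: $56,261
Through September 2017: $57,102
Through October 2017: $60,301
Through November 2017: $64,667
Through December 2017: $80,271
Final cumulative total $80,271 ≤ $84,100; the threshold is never exceeded.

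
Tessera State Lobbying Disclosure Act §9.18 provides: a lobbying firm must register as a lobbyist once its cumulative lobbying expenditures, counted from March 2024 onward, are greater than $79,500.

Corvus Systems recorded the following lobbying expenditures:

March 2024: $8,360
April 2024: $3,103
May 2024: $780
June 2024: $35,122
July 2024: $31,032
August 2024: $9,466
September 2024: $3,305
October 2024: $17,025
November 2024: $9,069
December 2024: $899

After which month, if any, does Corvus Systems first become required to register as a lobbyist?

Through March 2024: $8,360
Through April 2024: $11,463
Through May 2024: $12,243
Through June 2024: $47,365
Through July 2024: $78,397
Through August 2024: $87,863 ← exceeds threshold

August 2024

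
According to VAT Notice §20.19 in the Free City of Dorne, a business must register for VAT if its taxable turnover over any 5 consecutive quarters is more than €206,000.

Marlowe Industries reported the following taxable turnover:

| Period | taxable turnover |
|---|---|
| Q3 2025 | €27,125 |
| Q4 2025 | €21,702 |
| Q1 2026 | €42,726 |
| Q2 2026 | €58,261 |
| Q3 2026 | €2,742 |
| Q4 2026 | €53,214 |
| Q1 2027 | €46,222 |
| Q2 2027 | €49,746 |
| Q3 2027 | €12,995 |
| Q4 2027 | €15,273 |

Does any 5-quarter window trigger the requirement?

Q3 2025–Q3 2026: €27,125 + €21,702 + €42,726 + €58,261 + €2,742 = €152,556 (under)
Q4 2025–Q4 2026: €21,702 + €42,726 + €58,261 + €2,742 + €53,214 = €178,645 (under)
Q1 2026–Q1 2027: €42,726 + €58,261 + €2,742 + €53,214 + €46,222 = €203,165 (under)
Q2 2026–Q2 2027: €58,261 + €2,742 + €53,214 + €46,222 + €49,746 = €210,185 (over)
Q3 2026–Q3 2027: €2,742 + €53,214 + €46,222 + €49,746 + €12,995 = €164,919 (under)
Q4 2026–Q4 2027: €53,214 + €46,222 + €49,746 + €12,995 + €15,273 = €177,450 (under)
At least one window exceeds €206,000.

Yes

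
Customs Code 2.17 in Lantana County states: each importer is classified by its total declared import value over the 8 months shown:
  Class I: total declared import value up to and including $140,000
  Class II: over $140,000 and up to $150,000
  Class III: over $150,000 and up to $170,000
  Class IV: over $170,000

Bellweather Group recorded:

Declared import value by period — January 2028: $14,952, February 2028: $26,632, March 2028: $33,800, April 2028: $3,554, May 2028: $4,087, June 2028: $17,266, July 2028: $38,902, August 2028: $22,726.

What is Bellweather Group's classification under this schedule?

Class III

Total declared import value: $14,952 + $26,632 + $33,800 + $3,554 + $4,087 + $17,266 + $38,902 + $22,726 = $161,919.
$150,000 < $161,919 ≤ $170,000, so Class III applies.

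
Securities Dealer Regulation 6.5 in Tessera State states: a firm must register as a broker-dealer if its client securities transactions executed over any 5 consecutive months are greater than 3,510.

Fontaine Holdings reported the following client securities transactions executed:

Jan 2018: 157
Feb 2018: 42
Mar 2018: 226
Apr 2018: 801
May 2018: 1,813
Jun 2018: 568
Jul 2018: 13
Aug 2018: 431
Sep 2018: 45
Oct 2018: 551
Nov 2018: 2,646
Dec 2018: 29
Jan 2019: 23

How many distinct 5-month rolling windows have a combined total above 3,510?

3

Jan 2018–May 2018: 157 + 42 + 226 + 801 + 1,813 = 3,039 (under)
Feb 2018–Jun 2018: 42 + 226 + 801 + 1,813 + 568 = 3,450 (under)
Mar 2018–Jul 2018: 226 + 801 + 1,813 + 568 + 13 = 3,421 (under)
Apr 2018–Aug 2018: 801 + 1,813 + 568 + 13 + 431 = 3,626 (over)
May 2018–Sep 2018: 1,813 + 568 + 13 + 431 + 45 = 2,870 (under)
Jun 2018–Oct 2018: 568 + 13 + 431 + 45 + 551 = 1,608 (under)
Jul 2018–Nov 2018: 13 + 431 + 45 + 551 + 2,646 = 3,686 (over)
Aug 2018–Dec 2018: 431 + 45 + 551 + 2,646 + 29 = 3,702 (over)
Sep 2018–Jan 2019: 45 + 551 + 2,646 + 29 + 23 = 3,294 (under)
3 windows exceed the threshold.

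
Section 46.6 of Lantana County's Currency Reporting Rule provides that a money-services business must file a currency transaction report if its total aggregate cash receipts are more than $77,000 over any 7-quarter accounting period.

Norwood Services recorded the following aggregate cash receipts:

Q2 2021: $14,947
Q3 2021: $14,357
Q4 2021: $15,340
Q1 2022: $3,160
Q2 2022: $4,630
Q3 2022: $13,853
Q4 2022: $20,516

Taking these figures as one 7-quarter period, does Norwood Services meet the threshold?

Yes

Total aggregate cash receipts: $14,947 + $14,357 + $15,340 + $3,160 + $4,630 + $13,853 + $20,516 = $86,803.
$86,803 > $77,000, so the threshold is exceeded.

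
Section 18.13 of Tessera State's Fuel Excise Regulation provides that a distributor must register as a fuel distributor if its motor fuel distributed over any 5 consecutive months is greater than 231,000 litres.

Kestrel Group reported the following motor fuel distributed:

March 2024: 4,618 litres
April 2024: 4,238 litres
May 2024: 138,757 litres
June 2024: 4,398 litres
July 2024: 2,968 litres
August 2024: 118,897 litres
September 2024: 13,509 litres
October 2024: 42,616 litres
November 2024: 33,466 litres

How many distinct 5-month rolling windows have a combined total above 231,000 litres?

March 2024–July 2024: 4,618 litres + 4,238 litres + 138,757 litres + 4,398 litres + 2,968 litres = 154,979 litres (under)
April 2024–August 2024: 4,238 litres + 138,757 litres + 4,398 litres + 2,968 litres + 118,897 litres = 269,258 litres (over)
May 2024–September 2024: 138,757 litres + 4,398 litres + 2,968 litres + 118,897 litres + 13,509 litres = 278,529 litres (over)
June 2024–October 2024: 4,398 litres + 2,968 litres + 118,897 litres + 13,509 litres + 42,616 litres = 182,388 litres (under)
July 2024–November 2024: 2,968 litres + 118,897 litres + 13,509 litres + 42,616 litres + 33,466 litres = 211,456 litres (under)
2 windows exceed the threshold.

2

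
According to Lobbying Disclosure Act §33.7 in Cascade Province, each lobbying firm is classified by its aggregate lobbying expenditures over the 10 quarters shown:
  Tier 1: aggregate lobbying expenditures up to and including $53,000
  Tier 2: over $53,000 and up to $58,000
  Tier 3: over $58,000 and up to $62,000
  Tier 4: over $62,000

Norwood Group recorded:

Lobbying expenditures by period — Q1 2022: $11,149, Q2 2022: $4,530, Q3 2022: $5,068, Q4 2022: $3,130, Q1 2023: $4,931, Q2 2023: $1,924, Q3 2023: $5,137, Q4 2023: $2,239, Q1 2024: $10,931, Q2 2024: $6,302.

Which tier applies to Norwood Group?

Aggregate lobbying expenditures: $11,149 + $4,530 + $5,068 + $3,130 + $4,931 + $1,924 + $5,137 + $2,239 + $10,931 + $6,302 = $55,341.
$53,000 < $55,341 ≤ $58,000, so Tier 2 applies.

Tier 2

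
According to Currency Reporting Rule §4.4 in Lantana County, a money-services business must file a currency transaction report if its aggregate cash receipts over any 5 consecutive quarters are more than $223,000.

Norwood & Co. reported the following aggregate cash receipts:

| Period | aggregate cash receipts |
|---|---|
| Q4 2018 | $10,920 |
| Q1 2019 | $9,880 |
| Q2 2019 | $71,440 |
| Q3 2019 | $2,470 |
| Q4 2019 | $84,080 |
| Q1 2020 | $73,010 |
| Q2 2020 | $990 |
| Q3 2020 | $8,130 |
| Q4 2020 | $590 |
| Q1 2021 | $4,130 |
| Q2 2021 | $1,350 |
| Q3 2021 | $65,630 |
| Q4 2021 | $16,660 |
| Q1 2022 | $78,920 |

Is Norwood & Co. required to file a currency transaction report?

Q4 2018–Q4 2019: $10,920 + $9,880 + $71,440 + $2,470 + $84,080 = $178,790 (under)
Q1 2019–Q1 2020: $9,880 + $71,440 + $2,470 + $84,080 + $73,010 = $240,880 (over)
Q2 2019–Q2 2020: $71,440 + $2,470 + $84,080 + $73,010 + $990 = $231,990 (over)
Q3 2019–Q3 2020: $2,470 + $84,080 + $73,010 + $990 + $8,130 = $168,680 (under)
Q4 2019–Q4 2020: $84,080 + $73,010 + $990 + $8,130 + $590 = $166,800 (under)
Q1 2020–Q1 2021: $73,010 + $990 + $8,130 + $590 + $4,130 = $86,850 (under)
Q2 2020–Q2 2021: $990 + $8,130 + $590 + $4,130 + $1,350 = $15,190 (under)
Q3 2020–Q3 2021: $8,130 + $590 + $4,130 + $1,350 + $65,630 = $79,830 (under)
Q4 2020–Q4 2021: $590 + $4,130 + $1,350 + $65,630 + $16,660 = $88,360 (under)
Q1 2021–Q1 2022: $4,130 + $1,350 + $65,630 + $16,660 + $78,920 = $166,690 (under)
At least one window exceeds $223,000.

Yes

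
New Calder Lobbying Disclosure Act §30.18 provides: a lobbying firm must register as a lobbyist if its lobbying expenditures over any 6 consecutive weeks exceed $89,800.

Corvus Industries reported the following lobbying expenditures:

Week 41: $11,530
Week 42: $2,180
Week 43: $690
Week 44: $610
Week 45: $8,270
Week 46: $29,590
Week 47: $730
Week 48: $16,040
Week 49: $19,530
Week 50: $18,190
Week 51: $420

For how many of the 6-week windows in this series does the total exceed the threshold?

Week 41–Week 46: $11,530 + $2,180 + $690 + $610 + $8,270 + $29,590 = $52,870 (under)
Week 42–Week 47: $2,180 + $690 + $610 + $8,270 + $29,590 + $730 = $42,070 (under)
Week 43–Week 48: $690 + $610 + $8,270 + $29,590 + $730 + $16,040 = $55,930 (under)
Week 44–Week 49: $610 + $8,270 + $29,590 + $730 + $16,040 + $19,530 = $74,770 (under)
Week 45–Week 50: $8,270 + $29,590 + $730 + $16,040 + $19,530 + $18,190 = $92,350 (over)
Week 46–Week 51: $29,590 + $730 + $16,040 + $19,530 + $18,190 + $420 = $84,500 (under)
1 window exceeds the threshold.

1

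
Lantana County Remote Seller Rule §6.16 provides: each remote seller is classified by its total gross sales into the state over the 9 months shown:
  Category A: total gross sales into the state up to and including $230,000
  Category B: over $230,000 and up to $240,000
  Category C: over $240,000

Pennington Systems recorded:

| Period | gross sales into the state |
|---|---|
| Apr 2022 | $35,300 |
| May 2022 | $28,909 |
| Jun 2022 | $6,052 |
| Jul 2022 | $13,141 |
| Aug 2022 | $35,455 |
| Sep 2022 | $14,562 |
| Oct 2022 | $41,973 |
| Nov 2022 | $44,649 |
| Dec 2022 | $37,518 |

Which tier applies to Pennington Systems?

Total gross sales into the state: $35,300 + $28,909 + $6,052 + $13,141 + $35,455 + $14,562 + $41,973 + $44,649 + $37,518 = $257,559.
$257,559 > $240,000, so Category C applies.

Category C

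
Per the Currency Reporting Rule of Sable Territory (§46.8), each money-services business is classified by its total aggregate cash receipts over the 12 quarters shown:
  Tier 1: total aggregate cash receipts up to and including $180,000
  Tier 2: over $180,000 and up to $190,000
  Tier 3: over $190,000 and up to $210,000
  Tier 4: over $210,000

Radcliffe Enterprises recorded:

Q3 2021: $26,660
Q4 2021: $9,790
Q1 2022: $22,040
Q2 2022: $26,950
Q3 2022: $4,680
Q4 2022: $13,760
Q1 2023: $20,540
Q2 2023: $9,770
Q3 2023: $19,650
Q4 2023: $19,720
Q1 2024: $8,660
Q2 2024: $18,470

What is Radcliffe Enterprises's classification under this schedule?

Total aggregate cash receipts: $26,660 + $9,790 + $22,040 + $26,950 + $4,680 + $13,760 + $20,540 + $9,770 + $19,650 + $19,720 + $8,660 + $18,470 = $200,690.
$190,000 < $200,690 ≤ $210,000, so Tier 3 applies.

Tier 3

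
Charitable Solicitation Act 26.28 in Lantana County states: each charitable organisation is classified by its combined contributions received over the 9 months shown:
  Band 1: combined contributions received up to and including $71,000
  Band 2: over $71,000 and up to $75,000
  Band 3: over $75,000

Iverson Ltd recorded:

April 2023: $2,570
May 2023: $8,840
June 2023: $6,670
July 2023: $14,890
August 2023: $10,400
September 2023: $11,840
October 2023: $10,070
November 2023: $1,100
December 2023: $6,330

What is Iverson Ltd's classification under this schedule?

Band 2

Combined contributions received: $2,570 + $8,840 + $6,670 + $14,890 + $10,400 + $11,840 + $10,070 + $1,100 + $6,330 = $72,710.
$71,000 < $72,710 ≤ $75,000, so Band 2 applies.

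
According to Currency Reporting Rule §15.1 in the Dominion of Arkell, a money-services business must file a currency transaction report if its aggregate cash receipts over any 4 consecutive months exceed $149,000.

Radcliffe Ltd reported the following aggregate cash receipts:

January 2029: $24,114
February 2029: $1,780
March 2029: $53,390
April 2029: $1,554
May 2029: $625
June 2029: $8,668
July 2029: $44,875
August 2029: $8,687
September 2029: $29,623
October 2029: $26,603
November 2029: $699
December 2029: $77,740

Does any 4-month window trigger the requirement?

No

January 2029–April 2029: $24,114 + $1,780 + $53,390 + $1,554 = $80,838 (under)
February 2029–May 2029: $1,780 + $53,390 + $1,554 + $625 = $57,349 (under)
March 2029–June 2029: $53,390 + $1,554 + $625 + $8,668 = $64,237 (under)
April 2029–July 2029: $1,554 + $625 + $8,668 + $44,875 = $55,722 (under)
May 2029–August 2029: $625 + $8,668 + $44,875 + $8,687 = $62,855 (under)
June 2029–September 2029: $8,668 + $44,875 + $8,687 + $29,623 = $91,853 (under)
July 2029–October 2029: $44,875 + $8,687 + $29,623 + $26,603 = $109,788 (under)
August 2029–November 2029: $8,687 + $29,623 + $26,603 + $699 = $65,612 (under)
September 2029–December 2029: $29,623 + $26,603 + $699 + $77,740 = $134,665 (under)
No window exceeds $149,000.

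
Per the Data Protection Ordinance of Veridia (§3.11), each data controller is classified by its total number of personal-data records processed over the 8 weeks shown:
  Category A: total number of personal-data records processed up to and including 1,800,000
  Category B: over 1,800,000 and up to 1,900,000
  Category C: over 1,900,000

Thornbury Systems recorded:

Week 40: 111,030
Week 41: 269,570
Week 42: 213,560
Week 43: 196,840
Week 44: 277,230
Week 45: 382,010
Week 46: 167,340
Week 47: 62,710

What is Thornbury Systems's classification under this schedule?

Category A

Total number of personal-data records processed: 111,030 + 269,570 + 213,560 + 196,840 + 277,230 + 382,010 + 167,340 + 62,710 = 1,680,290.
1,680,290 ≤ 1,800,000, so Category A applies.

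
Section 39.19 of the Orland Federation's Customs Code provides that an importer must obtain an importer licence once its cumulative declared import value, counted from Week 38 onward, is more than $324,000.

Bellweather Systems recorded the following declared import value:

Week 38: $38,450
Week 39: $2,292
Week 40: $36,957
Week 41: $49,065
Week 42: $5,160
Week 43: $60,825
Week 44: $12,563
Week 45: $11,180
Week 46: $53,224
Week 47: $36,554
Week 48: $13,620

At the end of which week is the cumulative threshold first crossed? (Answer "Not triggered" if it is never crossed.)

Not triggered

Through Week 38: $38,450
Through Week 39: $40,742
Through Week 40: $77,699
Through Week 41: $126,764
Through Week 42: $131,924
Through Week 43: $192,749
Through Week 44: $205,312
Through Week 45: $216,492
Through Week 46: $269,716
Through Week 47: $306,270
Through Week 48: $319,890
Final cumulative total $319,890 ≤ $324,000; the threshold is never exceeded.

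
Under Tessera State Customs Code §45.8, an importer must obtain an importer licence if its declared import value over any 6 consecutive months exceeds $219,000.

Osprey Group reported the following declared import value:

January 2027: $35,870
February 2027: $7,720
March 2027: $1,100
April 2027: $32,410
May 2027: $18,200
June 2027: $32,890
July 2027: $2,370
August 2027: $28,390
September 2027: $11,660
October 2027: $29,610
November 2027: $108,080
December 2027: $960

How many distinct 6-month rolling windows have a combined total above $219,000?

0

January 2027–June 2027: $35,870 + $7,720 + $1,100 + $32,410 + $18,200 + $32,890 = $128,190 (under)
February 2027–July 2027: $7,720 + $1,100 + $32,410 + $18,200 + $32,890 + $2,370 = $94,690 (under)
March 2027–August 2027: $1,100 + $32,410 + $18,200 + $32,890 + $2,370 + $28,390 = $115,360 (under)
April 2027–September 2027: $32,410 + $18,200 + $32,890 + $2,370 + $28,390 + $11,660 = $125,920 (under)
May 2027–October 2027: $18,200 + $32,890 + $2,370 + $28,390 + $11,660 + $29,610 = $123,120 (under)
June 2027–November 2027: $32,890 + $2,370 + $28,390 + $11,660 + $29,610 + $108,080 = $213,000 (under)
July 2027–December 2027: $2,370 + $28,390 + $11,660 + $29,610 + $108,080 + $960 = $181,070 (under)
0 windows exceed the threshold.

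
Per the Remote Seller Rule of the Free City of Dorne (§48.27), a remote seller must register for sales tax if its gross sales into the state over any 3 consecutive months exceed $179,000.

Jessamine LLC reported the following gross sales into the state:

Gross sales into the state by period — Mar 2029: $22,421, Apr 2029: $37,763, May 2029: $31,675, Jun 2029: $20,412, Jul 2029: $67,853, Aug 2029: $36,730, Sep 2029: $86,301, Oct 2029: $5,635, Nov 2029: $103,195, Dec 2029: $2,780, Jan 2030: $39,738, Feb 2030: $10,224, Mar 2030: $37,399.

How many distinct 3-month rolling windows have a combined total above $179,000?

Mar 2029–May 2029: $22,421 + $37,763 + $31,675 = $91,859 (under)
Apr 2029–Jun 2029: $37,763 + $31,675 + $20,412 = $89,850 (under)
May 2029–Jul 2029: $31,675 + $20,412 + $67,853 = $119,940 (under)
Jun 2029–Aug 2029: $20,412 + $67,853 + $36,730 = $124,995 (under)
Jul 2029–Sep 2029: $67,853 + $36,730 + $86,301 = $190,884 (over)
Aug 2029–Oct 2029: $36,730 + $86,301 + $5,635 = $128,666 (under)
Sep 2029–Nov 2029: $86,301 + $5,635 + $103,195 = $195,131 (over)
Oct 2029–Dec 2029: $5,635 + $103,195 + $2,780 = $111,610 (under)
Nov 2029–Jan 2030: $103,195 + $2,780 + $39,738 = $145,713 (under)
Dec 2029–Feb 2030: $2,780 + $39,738 + $10,224 = $52,742 (under)
Jan 2030–Mar 2030: $39,738 + $10,224 + $37,399 = $87,361 (under)
2 windows exceed the threshold.

2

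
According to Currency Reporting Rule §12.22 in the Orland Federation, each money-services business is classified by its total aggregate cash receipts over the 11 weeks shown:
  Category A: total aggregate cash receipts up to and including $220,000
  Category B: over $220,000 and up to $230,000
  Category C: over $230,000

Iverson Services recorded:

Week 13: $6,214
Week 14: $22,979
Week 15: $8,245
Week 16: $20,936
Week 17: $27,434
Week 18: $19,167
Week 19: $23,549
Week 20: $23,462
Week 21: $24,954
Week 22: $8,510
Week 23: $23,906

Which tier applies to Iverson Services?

Category A

Total aggregate cash receipts: $6,214 + $22,979 + $8,245 + $20,936 + $27,434 + $19,167 + $23,549 + $23,462 + $24,954 + $8,510 + $23,906 = $209,356.
$209,356 ≤ $220,000, so Category A applies.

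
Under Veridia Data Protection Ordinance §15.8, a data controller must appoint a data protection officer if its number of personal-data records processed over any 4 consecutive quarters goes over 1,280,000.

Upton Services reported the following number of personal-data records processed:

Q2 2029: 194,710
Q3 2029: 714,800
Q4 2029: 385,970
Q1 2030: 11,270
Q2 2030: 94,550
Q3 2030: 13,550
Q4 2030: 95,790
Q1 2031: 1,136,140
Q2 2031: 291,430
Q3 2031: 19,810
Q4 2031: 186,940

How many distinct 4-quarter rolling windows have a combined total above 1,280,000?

Q2 2029–Q1 2030: 194,710 + 714,800 + 385,970 + 11,270 = 1,306,750 (over)
Q3 2029–Q2 2030: 714,800 + 385,970 + 11,270 + 94,550 = 1,206,590 (under)
Q4 2029–Q3 2030: 385,970 + 11,270 + 94,550 + 13,550 = 505,340 (under)
Q1 2030–Q4 2030: 11,270 + 94,550 + 13,550 + 95,790 = 215,160 (under)
Q2 2030–Q1 2031: 94,550 + 13,550 + 95,790 + 1,136,140 = 1,340,030 (over)
Q3 2030–Q2 2031: 13,550 + 95,790 + 1,136,140 + 291,430 = 1,536,910 (over)
Q4 2030–Q3 2031: 95,790 + 1,136,140 + 291,430 + 19,810 = 1,543,170 (over)
Q1 2031–Q4 2031: 1,136,140 + 291,430 + 19,810 + 186,940 = 1,634,320 (over)
5 windows exceed the threshold.

5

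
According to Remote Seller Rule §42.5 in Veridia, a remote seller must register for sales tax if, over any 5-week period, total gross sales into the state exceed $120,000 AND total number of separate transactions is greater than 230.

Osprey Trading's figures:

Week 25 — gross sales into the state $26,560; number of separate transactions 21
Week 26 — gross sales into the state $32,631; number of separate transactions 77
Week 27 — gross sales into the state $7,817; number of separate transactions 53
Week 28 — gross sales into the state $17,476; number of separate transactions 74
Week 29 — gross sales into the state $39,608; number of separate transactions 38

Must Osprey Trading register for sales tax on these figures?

Yes

Total gross sales into the state: $26,560 + $32,631 + $7,817 + $17,476 + $39,608 = $124,092 (> $120,000).
Total number of separate transactions: 21 + 77 + 53 + 74 + 38 = 263 (> 230).
The test is 'and': both thresholds are exceeded.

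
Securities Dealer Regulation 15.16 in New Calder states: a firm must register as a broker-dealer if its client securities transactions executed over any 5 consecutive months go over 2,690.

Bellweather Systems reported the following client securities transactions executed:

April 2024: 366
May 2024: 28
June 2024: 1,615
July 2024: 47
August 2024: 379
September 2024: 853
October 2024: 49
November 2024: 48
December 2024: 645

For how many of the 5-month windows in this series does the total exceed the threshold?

2

April 2024–August 2024: 366 + 28 + 1,615 + 47 + 379 = 2,435 (under)
May 2024–September 2024: 28 + 1,615 + 47 + 379 + 853 = 2,922 (over)
June 2024–October 2024: 1,615 + 47 + 379 + 853 + 49 = 2,943 (over)
July 2024–November 2024: 47 + 379 + 853 + 49 + 48 = 1,376 (under)
August 2024–December 2024: 379 + 853 + 49 + 48 + 645 = 1,974 (under)
2 windows exceed the threshold.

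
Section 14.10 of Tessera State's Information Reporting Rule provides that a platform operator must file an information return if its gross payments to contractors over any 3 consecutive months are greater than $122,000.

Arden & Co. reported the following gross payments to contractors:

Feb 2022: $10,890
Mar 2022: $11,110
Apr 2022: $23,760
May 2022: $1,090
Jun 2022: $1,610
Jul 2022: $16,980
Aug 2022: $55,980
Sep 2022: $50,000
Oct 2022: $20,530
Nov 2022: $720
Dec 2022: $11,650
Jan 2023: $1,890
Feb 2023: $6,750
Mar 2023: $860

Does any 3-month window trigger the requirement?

Yes

Feb 2022–Apr 2022: $10,890 + $11,110 + $23,760 = $45,760 (under)
Mar 2022–May 2022: $11,110 + $23,760 + $1,090 = $35,960 (under)
Apr 2022–Jun 2022: $23,760 + $1,090 + $1,610 = $26,460 (under)
May 2022–Jul 2022: $1,090 + $1,610 + $16,980 = $19,680 (under)
Jun 2022–Aug 2022: $1,610 + $16,980 + $55,980 = $74,570 (under)
Jul 2022–Sep 2022: $16,980 + $55,980 + $50,000 = $122,960 (over)
Aug 2022–Oct 2022: $55,980 + $50,000 + $20,530 = $126,510 (over)
Sep 2022–Nov 2022: $50,000 + $20,530 + $720 = $71,250 (under)
Oct 2022–Dec 2022: $20,530 + $720 + $11,650 = $32,900 (under)
Nov 2022–Jan 2023: $720 + $11,650 + $1,890 = $14,260 (under)
Dec 2022–Feb 2023: $11,650 + $1,890 + $6,750 = $20,290 (under)
Jan 2023–Mar 2023: $1,890 + $6,750 + $860 = $9,500 (under)
At least one window exceeds $122,000.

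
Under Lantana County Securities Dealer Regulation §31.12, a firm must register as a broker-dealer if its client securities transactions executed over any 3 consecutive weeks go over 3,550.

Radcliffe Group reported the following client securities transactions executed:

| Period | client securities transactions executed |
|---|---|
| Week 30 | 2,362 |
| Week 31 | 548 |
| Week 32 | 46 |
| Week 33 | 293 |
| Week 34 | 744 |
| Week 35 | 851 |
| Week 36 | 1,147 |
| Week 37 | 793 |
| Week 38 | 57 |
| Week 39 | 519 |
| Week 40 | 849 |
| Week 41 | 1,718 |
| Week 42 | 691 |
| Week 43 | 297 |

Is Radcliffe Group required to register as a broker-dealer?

No

Week 30–Week 32: 2,362 + 548 + 46 = 2,956 (under)
Week 31–Week 33: 548 + 46 + 293 = 887 (under)
Week 32–Week 34: 46 + 293 + 744 = 1,083 (under)
Week 33–Week 35: 293 + 744 + 851 = 1,888 (under)
Week 34–Week 36: 744 + 851 + 1,147 = 2,742 (under)
Week 35–Week 37: 851 + 1,147 + 793 = 2,791 (under)
Week 36–Week 38: 1,147 + 793 + 57 = 1,997 (under)
Week 37–Week 39: 793 + 57 + 519 = 1,369 (under)
Week 38–Week 40: 57 + 519 + 849 = 1,425 (under)
Week 39–Week 41: 519 + 849 + 1,718 = 3,086 (under)
Week 40–Week 42: 849 + 1,718 + 691 = 3,258 (under)
Week 41–Week 43: 1,718 + 691 + 297 = 2,706 (under)
No window exceeds 3,550.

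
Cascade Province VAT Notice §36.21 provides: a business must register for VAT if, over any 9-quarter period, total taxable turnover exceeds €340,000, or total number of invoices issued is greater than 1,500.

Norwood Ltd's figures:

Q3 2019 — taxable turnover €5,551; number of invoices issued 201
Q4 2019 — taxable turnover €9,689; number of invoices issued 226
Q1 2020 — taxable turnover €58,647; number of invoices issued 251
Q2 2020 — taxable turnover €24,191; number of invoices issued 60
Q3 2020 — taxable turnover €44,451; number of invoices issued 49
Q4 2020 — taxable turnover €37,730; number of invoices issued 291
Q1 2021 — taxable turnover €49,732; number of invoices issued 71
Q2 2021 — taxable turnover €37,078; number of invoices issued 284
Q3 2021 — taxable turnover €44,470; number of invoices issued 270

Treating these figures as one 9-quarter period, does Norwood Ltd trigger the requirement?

Yes

Total taxable turnover: €5,551 + €9,689 + €58,647 + €24,191 + €44,451 + €37,730 + €49,732 + €37,078 + €44,470 = €311,539 (≤ €340,000).
Total number of invoices issued: 201 + 226 + 251 + 60 + 49 + 291 + 71 + 284 + 270 = 1,703 (> 1,500).
The test is 'or': at least one threshold is exceeded.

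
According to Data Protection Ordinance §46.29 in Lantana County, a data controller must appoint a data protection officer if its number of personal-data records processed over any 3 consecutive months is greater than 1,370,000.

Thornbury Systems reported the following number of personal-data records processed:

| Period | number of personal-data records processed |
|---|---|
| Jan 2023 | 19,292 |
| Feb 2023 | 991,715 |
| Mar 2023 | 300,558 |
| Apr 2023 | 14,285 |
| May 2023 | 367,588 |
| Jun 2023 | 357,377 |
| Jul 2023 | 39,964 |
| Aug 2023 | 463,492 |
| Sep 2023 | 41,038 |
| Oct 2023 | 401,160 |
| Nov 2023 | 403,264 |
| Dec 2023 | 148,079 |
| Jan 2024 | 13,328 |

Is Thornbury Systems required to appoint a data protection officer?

Jan 2023–Mar 2023: 19,292 + 991,715 + 300,558 = 1,311,565 (under)
Feb 2023–Apr 2023: 991,715 + 300,558 + 14,285 = 1,306,558 (under)
Mar 2023–May 2023: 300,558 + 14,285 + 367,588 = 682,431 (under)
Apr 2023–Jun 2023: 14,285 + 367,588 + 357,377 = 739,250 (under)
May 2023–Jul 2023: 367,588 + 357,377 + 39,964 = 764,929 (under)
Jun 2023–Aug 2023: 357,377 + 39,964 + 463,492 = 860,833 (under)
Jul 2023–Sep 2023: 39,964 + 463,492 + 41,038 = 544,494 (under)
Aug 2023–Oct 2023: 463,492 + 41,038 + 401,160 = 905,690 (under)
Sep 2023–Nov 2023: 41,038 + 401,160 + 403,264 = 845,462 (under)
Oct 2023–Dec 2023: 401,160 + 403,264 + 148,079 = 952,503 (under)
Nov 2023–Jan 2024: 403,264 + 148,079 + 13,328 = 564,671 (under)
No window exceeds 1,370,000.

No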